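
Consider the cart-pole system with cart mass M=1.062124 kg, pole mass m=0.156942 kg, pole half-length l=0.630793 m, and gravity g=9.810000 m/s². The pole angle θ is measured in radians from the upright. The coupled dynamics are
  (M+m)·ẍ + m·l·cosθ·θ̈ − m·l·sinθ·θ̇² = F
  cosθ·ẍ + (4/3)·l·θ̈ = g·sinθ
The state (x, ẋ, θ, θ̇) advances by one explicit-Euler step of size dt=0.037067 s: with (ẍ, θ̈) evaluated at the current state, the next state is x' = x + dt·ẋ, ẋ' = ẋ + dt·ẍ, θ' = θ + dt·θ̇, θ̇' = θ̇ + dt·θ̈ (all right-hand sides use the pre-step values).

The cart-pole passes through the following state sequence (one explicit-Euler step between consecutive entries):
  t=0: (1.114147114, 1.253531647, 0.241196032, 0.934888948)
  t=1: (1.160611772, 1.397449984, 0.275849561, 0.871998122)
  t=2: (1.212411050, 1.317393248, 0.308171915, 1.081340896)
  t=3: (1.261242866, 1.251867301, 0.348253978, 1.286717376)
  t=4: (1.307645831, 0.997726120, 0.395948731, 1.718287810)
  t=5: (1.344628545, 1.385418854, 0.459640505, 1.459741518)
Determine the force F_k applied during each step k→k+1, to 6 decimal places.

F_0 = 4.549438 N
F_1 = -2.115451 N
F_2 = -1.667465 N
F_3 = -7.330735 N
F_4 = 12.000678 N

step 0→1:
  ẍ = (ẋ'−ẋ)/dt = (1.397449984−1.253531647)/0.037067 = 3.882654
  θ̈ = (θ̇'−θ̇)/dt = (0.871998122−0.934888948)/0.037067 = -1.696680
  sinθ=0.238864, cosθ=0.971053
  F = (M+m)·ẍ + m·l·cosθ·θ̈ − m·l·sinθ·θ̇² = 4.733212 + -0.163106 − 0.020668 = 4.549438
step 1→2:
  ẍ = (ẋ'−ẋ)/dt = (1.317393248−1.397449984)/0.037067 = -2.159785
  θ̈ = (θ̇'−θ̇)/dt = (1.081340896−0.871998122)/0.037067 = 5.647686
  sinθ=0.272364, cosθ=0.962194
  F = (M+m)·ẍ + m·l·cosθ·θ̈ − m·l·sinθ·θ̇² = -2.632920 + 0.537972 − 0.020503 = -2.115451
step 2→3:
  ẍ = (ẋ'−ẋ)/dt = (1.251867301−1.317393248)/0.037067 = -1.767770
  θ̈ = (θ̇'−θ̇)/dt = (1.286717376−1.081340896)/0.037067 = 5.540683
  sinθ=0.303317, cosθ=0.952890
  F = (M+m)·ẍ + m·l·cosθ·θ̈ − m·l·sinθ·θ̇² = -2.155029 + 0.522675 − 0.035111 = -1.667465
step 3→4:
  ẍ = (ẋ'−ẋ)/dt = (0.997726120−1.251867301)/0.037067 = -6.856265
  θ̈ = (θ̇'−θ̇)/dt = (1.718287810−1.286717376)/0.037067 = 11.642983
  sinθ=0.341257, cosθ=0.939970
  F = (M+m)·ẍ + m·l·cosθ·θ̈ − m·l·sinθ·θ̇² = -8.358240 + 1.083439 − 0.055934 = -7.330735
step 4→5:
  ẍ = (ẋ'−ẋ)/dt = (1.385418854−0.997726120)/0.037067 = 10.459242
  θ̈ = (θ̇'−θ̇)/dt = (1.459741518−1.718287810)/0.037067 = -6.975107
  sinθ=0.385684, cosθ=0.922631
  F = (M+m)·ẍ + m·l·cosθ·θ̈ − m·l·sinθ·θ̇² = 12.750507 + -0.637096 − 0.112733 = 12.000678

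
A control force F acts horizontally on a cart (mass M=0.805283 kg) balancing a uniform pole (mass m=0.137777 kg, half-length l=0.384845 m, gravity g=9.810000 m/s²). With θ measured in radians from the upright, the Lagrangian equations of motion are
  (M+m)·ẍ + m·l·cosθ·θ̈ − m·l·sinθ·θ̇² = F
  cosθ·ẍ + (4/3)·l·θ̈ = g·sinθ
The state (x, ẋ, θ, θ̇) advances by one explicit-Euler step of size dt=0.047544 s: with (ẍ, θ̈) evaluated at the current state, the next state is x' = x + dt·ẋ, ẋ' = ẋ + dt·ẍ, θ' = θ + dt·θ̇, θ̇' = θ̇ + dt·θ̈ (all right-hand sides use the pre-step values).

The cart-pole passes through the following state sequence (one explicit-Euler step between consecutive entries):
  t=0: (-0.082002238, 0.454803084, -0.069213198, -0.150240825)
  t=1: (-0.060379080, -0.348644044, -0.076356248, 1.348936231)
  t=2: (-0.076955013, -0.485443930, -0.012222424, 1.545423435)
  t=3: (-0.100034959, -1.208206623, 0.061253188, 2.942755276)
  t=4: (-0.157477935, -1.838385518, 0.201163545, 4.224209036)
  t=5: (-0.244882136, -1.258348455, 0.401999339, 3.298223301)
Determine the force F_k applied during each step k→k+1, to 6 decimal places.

step 0→1:
  ẍ = (ẋ'−ẋ)/dt = (-0.348644044−0.454803084)/0.047544 = -16.899023
  θ̈ = (θ̇'−θ̇)/dt = (1.348936231−-0.150240825)/0.047544 = 31.532413
  sinθ=-0.069158, cosθ=0.997606
  F = (M+m)·ẍ + m·l·cosθ·θ̈ − m·l·sinθ·θ̇² = -15.936792 + 1.667933 − -0.000083 = -14.268776
step 1→2:
  ẍ = (ẋ'−ẋ)/dt = (-0.485443930−-0.348644044)/0.047544 = -2.877332
  θ̈ = (θ̇'−θ̇)/dt = (1.545423435−1.348936231)/0.047544 = 4.132744
  sinθ=-0.076282, cosθ=0.997086
  F = (M+m)·ẍ + m·l·cosθ·θ̈ − m·l·sinθ·θ̇² = -2.713497 + 0.218491 − -0.007360 = -2.487646
step 2→3:
  ẍ = (ẋ'−ẋ)/dt = (-1.208206623−-0.485443930)/0.047544 = -15.201975
  θ̈ = (θ̇'−θ̇)/dt = (2.942755276−1.545423435)/0.047544 = 29.390288
  sinθ=-0.012222, cosθ=0.999925
  F = (M+m)·ẍ + m·l·cosθ·θ̈ − m·l·sinθ·θ̇² = -14.336374 + 1.558239 − -0.001548 = -12.776588
step 3→4:
  ẍ = (ẋ'−ẋ)/dt = (-1.838385518−-1.208206623)/0.047544 = -13.254646
  θ̈ = (θ̇'−θ̇)/dt = (4.224209036−2.942755276)/0.047544 = 26.953007
  sinθ=0.061215, cosθ=0.998125
  F = (M+m)·ẍ + m·l·cosθ·θ̈ − m·l·sinθ·θ̇² = -12.499927 + 1.426443 − 0.028108 = -11.101591
step 4→5:
  ẍ = (ẋ'−ẋ)/dt = (-1.258348455−-1.838385518)/0.047544 = 12.200006
  θ̈ = (θ̇'−θ̇)/dt = (3.298223301−4.224209036)/0.047544 = -19.476395
  sinθ=0.199810, cosθ=0.979835
  F = (M+m)·ẍ + m·l·cosθ·θ̈ − m·l·sinθ·θ̇² = 11.505337 + -1.011868 − 0.189047 = 10.304422

F_0 = -14.268776 N
F_1 = -2.487646 N
F_2 = -12.776588 N
F_3 = -11.101591 N
F_4 = 10.304422 N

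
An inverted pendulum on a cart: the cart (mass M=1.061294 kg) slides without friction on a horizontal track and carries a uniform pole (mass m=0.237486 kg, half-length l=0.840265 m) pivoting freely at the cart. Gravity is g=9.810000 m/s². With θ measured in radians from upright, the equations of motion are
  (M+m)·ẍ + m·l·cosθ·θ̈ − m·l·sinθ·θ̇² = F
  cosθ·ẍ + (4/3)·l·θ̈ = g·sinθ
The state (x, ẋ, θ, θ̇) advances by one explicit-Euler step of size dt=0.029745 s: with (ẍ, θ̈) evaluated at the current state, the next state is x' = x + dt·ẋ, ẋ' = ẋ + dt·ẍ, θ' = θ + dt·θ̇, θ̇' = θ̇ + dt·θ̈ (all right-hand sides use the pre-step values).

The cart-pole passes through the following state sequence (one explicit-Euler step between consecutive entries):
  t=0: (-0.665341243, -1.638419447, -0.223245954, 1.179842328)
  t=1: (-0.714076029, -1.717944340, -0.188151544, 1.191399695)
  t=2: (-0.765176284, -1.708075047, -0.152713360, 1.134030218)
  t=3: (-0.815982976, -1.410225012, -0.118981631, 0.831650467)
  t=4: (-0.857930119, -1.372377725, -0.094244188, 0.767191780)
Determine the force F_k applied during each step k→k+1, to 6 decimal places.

F_0 = -3.335249 N
F_1 = 0.105827 N
F_2 = 11.039330 N
F_3 = 1.239561 N

step 0→1:
  ẍ = (ẋ'−ẋ)/dt = (-1.717944340−-1.638419447)/0.029745 = -2.673555
  θ̈ = (θ̇'−θ̇)/dt = (1.191399695−1.179842328)/0.029745 = 0.388548
  sinθ=-0.221396, cosθ=0.975184
  F = (M+m)·ẍ + m·l·cosθ·θ̈ − m·l·sinθ·θ̇² = -3.472360 + 0.075611 − -0.061500 = -3.335249
step 1→2:
  ẍ = (ẋ'−ẋ)/dt = (-1.708075047−-1.717944340)/0.029745 = 0.331797
  θ̈ = (θ̇'−θ̇)/dt = (1.134030218−1.191399695)/0.029745 = -1.928710
  sinθ=-0.187043, cosθ=0.982352
  F = (M+m)·ẍ + m·l·cosθ·θ̈ − m·l·sinθ·θ̇² = 0.430931 + -0.378084 − -0.052980 = 0.105827
step 2→3:
  ẍ = (ẋ'−ẋ)/dt = (-1.410225012−-1.708075047)/0.029745 = 10.013449
  θ̈ = (θ̇'−θ̇)/dt = (0.831650467−1.134030218)/0.029745 = -10.165734
  sinθ=-0.152120, cosθ=0.988362
  F = (M+m)·ẍ + m·l·cosθ·θ̈ − m·l·sinθ·θ̇² = 13.005267 + -2.004975 − -0.039038 = 11.039330
step 3→4:
  ẍ = (ẋ'−ẋ)/dt = (-1.372377725−-1.410225012)/0.029745 = 1.272392
  θ̈ = (θ̇'−θ̇)/dt = (0.767191780−0.831650467)/0.029745 = -2.167043
  sinθ=-0.118701, cosθ=0.992930
  F = (M+m)·ẍ + m·l·cosθ·θ̈ − m·l·sinθ·θ̇² = 1.652557 + -0.429379 − -0.016383 = 1.239561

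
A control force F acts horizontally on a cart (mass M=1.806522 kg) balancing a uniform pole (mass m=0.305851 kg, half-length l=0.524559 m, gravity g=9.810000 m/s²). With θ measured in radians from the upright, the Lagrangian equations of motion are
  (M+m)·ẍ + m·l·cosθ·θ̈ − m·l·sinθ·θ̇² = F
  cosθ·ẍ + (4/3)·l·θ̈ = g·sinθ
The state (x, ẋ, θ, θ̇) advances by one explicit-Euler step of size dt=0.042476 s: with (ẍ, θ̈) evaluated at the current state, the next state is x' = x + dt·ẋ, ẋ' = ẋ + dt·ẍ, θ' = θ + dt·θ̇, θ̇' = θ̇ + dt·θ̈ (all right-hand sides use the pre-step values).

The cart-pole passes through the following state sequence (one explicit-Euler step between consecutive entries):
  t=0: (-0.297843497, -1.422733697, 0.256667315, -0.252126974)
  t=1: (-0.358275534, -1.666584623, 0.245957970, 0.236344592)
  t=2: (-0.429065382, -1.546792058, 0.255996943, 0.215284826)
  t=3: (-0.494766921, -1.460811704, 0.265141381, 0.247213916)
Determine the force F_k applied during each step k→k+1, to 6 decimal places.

F_0 = -10.344959 N
F_1 = 5.878068 N
F_2 = 4.390674 N

step 0→1:
  ẍ = (ẋ'−ẋ)/dt = (-1.666584623−-1.422733697)/0.042476 = -5.740911
  θ̈ = (θ̇'−θ̇)/dt = (0.236344592−-0.252126974)/0.042476 = 11.499943
  sinθ=0.253858, cosθ=0.967241
  F = (M+m)·ẍ + m·l·cosθ·θ̈ − m·l·sinθ·θ̇² = -12.126945 + 1.784575 − 0.002589 = -10.344959
step 1→2:
  ẍ = (ẋ'−ẋ)/dt = (-1.546792058−-1.666584623)/0.042476 = 2.820241
  θ̈ = (θ̇'−θ̇)/dt = (0.215284826−0.236344592)/0.042476 = -0.495804
  sinθ=0.243486, cosθ=0.969905
  F = (M+m)·ẍ + m·l·cosθ·θ̈ − m·l·sinθ·θ̇² = 5.957401 + -0.077151 − 0.002182 = 5.878068
step 2→3:
  ẍ = (ẋ'−ẋ)/dt = (-1.460811704−-1.546792058)/0.042476 = 2.024210
  θ̈ = (θ̇'−θ̇)/dt = (0.247213916−0.215284826)/0.042476 = 0.751697
  sinθ=0.253210, cosθ=0.967411
  F = (M+m)·ẍ + m·l·cosθ·θ̈ − m·l·sinθ·θ̇² = 4.275887 + 0.116670 − 0.001883 = 4.390674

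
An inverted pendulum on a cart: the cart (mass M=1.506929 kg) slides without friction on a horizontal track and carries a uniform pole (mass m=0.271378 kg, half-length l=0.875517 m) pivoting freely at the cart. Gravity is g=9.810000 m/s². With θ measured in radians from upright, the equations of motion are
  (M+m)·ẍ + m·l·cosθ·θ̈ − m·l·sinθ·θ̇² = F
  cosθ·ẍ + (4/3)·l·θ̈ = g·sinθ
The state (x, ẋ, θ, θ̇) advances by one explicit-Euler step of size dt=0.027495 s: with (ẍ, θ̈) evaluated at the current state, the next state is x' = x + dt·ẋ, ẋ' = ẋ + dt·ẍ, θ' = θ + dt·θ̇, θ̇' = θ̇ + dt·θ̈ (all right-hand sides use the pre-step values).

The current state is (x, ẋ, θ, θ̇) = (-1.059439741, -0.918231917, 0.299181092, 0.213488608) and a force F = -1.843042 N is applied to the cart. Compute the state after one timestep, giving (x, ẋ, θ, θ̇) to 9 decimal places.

sinθ=0.294737775, cosθ=0.955578173
temp = (F + m·l·θ̇²·sinθ)/(M+m) = (-1.843042 + 0.003191717)/1.778307 = -1.034607794
θ̈ = (g·sinθ − cosθ·temp)/(l·(4/3 − m·cos²θ/(M+m))) = 3.711684354
ẍ = temp − m·l·θ̈·cosθ/(M+m) = -1.508489278
Euler: x'=-1.059439741+0.027495·-0.918231917=-1.084686528, ẋ'=-0.918231917+0.027495·-1.508489278=-0.959707830
       θ'=0.299181092+0.027495·0.213488608=0.305050961, θ̇'=0.213488608+0.027495·3.711684354=0.315541369

(-1.084686528, -0.959707830, 0.305050961, 0.315541369)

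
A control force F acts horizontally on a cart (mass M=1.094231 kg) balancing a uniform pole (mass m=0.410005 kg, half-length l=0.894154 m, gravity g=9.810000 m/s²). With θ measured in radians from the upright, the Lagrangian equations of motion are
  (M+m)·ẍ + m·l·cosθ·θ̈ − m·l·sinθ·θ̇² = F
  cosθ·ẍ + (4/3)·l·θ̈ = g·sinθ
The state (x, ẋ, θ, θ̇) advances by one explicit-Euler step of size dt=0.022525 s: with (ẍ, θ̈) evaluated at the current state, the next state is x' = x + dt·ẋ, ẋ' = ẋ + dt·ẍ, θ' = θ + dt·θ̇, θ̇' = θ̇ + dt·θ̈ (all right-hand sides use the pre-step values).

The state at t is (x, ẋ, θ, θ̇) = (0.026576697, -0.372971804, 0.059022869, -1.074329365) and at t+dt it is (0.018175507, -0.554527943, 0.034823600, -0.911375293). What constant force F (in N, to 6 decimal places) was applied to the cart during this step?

ẍ = (ẋ'−ẋ)/dt = (-0.554527943−-0.372971804)/0.022525 = -8.060206
θ̈ = (θ̇'−θ̇)/dt = (-0.911375293−-1.074329365)/0.022525 = 7.234365
sinθ=0.058989, cosθ=0.998259
F = (M+m)·ẍ + m·l·cosθ·θ̈ − m·l·sinθ·θ̇² = -12.124452 + 2.647555 − 0.024960 = -9.501857

F = -9.501857 N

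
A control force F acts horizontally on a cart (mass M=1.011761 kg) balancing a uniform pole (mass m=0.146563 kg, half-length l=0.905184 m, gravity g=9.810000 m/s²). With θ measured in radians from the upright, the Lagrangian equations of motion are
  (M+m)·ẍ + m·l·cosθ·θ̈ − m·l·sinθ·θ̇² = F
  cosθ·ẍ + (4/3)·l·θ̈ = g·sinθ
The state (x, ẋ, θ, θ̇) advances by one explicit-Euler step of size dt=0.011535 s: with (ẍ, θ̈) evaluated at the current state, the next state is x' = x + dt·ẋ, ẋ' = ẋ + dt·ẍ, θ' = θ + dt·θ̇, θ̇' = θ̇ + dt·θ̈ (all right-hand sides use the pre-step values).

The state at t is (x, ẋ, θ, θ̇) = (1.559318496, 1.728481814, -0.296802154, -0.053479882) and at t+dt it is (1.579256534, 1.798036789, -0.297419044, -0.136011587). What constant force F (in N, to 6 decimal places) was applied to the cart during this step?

F = 6.076985 N

ẍ = (ẋ'−ẋ)/dt = (1.798036789−1.728481814)/0.011535 = 6.029907
θ̈ = (θ̇'−θ̇)/dt = (-0.136011587−-0.053479882)/0.011535 = -7.154894
sinθ=-0.292464, cosθ=0.956277
F = (M+m)·ẍ + m·l·cosθ·θ̈ − m·l·sinθ·θ̇² = 6.984586 + -0.907712 − -0.000111 = 6.076985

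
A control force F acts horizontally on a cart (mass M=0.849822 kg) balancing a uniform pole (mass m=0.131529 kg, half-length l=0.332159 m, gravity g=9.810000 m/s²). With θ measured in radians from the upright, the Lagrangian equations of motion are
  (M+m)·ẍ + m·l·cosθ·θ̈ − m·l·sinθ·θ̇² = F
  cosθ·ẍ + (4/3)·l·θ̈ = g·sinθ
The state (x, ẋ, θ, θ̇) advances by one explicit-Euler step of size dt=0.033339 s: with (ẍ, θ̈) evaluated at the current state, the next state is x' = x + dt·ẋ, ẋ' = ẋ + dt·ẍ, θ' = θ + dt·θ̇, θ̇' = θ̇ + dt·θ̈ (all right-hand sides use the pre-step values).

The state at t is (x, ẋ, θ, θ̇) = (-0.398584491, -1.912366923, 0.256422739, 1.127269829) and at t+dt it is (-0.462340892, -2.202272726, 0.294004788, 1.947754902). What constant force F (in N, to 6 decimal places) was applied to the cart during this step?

ẍ = (ẋ'−ẋ)/dt = (-2.202272726−-1.912366923)/0.033339 = -8.695696
θ̈ = (θ̇'−θ̇)/dt = (1.947754902−1.127269829)/0.033339 = 24.610368
sinθ=0.253622, cosθ=0.967303
F = (M+m)·ẍ + m·l·cosθ·θ̈ − m·l·sinθ·θ̇² = -8.533530 + 1.040036 − 0.014080 = -7.507574

F = -7.507574 N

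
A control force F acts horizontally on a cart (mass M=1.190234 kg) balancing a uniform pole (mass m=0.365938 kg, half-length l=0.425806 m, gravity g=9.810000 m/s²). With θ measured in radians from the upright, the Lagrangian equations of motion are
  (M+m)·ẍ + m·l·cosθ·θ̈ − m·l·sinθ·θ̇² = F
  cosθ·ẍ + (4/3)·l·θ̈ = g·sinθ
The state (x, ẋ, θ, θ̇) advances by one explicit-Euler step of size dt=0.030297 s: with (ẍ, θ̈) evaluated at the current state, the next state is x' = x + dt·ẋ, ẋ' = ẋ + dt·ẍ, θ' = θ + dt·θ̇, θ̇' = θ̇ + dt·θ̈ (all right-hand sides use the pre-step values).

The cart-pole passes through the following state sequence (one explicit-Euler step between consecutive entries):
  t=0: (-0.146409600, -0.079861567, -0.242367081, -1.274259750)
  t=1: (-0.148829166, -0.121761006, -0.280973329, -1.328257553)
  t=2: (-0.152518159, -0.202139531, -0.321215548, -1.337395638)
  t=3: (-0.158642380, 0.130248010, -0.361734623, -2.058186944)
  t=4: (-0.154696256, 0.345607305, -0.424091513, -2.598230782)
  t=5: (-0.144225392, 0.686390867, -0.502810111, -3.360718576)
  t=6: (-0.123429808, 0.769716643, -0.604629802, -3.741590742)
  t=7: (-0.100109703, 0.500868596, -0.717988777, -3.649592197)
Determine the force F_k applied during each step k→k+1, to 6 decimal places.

step 0→1:
  ẍ = (ẋ'−ẋ)/dt = (-0.121761006−-0.079861567)/0.030297 = -1.382957
  θ̈ = (θ̇'−θ̇)/dt = (-1.328257553−-1.274259750)/0.030297 = -1.782282
  sinθ=-0.240001, cosθ=0.970773
  F = (M+m)·ẍ + m·l·cosθ·θ̈ − m·l·sinθ·θ̇² = -2.152118 + -0.269596 − -0.060722 = -2.360992
step 1→2:
  ẍ = (ẋ'−ẋ)/dt = (-0.202139531−-0.121761006)/0.030297 = -2.653019
  θ̈ = (θ̇'−θ̇)/dt = (-1.337395638−-1.328257553)/0.030297 = -0.301617
  sinθ=-0.277291, cosθ=0.960786
  F = (M+m)·ẍ + m·l·cosθ·θ̈ − m·l·sinθ·θ̇² = -4.128554 + -0.045155 − -0.076229 = -4.097480
step 2→3:
  ẍ = (ẋ'−ẋ)/dt = (0.130248010−-0.202139531)/0.030297 = 10.970972
  θ̈ = (θ̇'−θ̇)/dt = (-2.058186944−-1.337395638)/0.030297 = -23.790847
  sinθ=-0.315720, cosθ=0.948852
  F = (M+m)·ẍ + m·l·cosθ·θ̈ − m·l·sinθ·θ̇² = 17.072720 + -3.517449 − -0.087992 = 13.643262
step 3→4:
  ẍ = (ẋ'−ẋ)/dt = (0.345607305−0.130248010)/0.030297 = 7.108271
  θ̈ = (θ̇'−θ̇)/dt = (-2.598230782−-2.058186944)/0.030297 = -17.824994
  sinθ=-0.353897, cosθ=0.935284
  F = (M+m)·ẍ + m·l·cosθ·θ̈ − m·l·sinθ·θ̇² = 11.061693 + -2.597720 − -0.233596 = 8.697569
step 4→5:
  ẍ = (ẋ'−ẋ)/dt = (0.686390867−0.345607305)/0.030297 = 11.248096
  θ̈ = (θ̇'−θ̇)/dt = (-3.360718576−-2.598230782)/0.030297 = -25.167105
  sinθ=-0.411493, cosθ=0.911413
  F = (M+m)·ẍ + m·l·cosθ·θ̈ − m·l·sinθ·θ̇² = 17.503972 + -3.574109 − -0.432850 = 14.362713
step 5→6:
  ẍ = (ẋ'−ẋ)/dt = (0.769716643−0.686390867)/0.030297 = 2.750298
  θ̈ = (θ̇'−θ̇)/dt = (-3.741590742−-3.360718576)/0.030297 = -12.571283
  sinθ=-0.481890, cosθ=0.876232
  F = (M+m)·ẍ + m·l·cosθ·θ̈ − m·l·sinθ·θ̇² = 4.279937 + -1.716398 − -0.848069 = 3.411608
step 6→7:
  ẍ = (ẋ'−ẋ)/dt = (0.500868596−0.769716643)/0.030297 = -8.873751
  θ̈ = (θ̇'−θ̇)/dt = (-3.649592197−-3.741590742)/0.030297 = 3.036556
  sinθ=-0.568458, cosθ=0.822713
  F = (M+m)·ẍ + m·l·cosθ·θ̈ − m·l·sinθ·θ̇² = -13.809083 + 0.389268 − -1.240023 = -12.179792

F_0 = -2.360992 N
F_1 = -4.097480 N
F_2 = 13.643262 N
F_3 = 8.697569 N
F_4 = 14.362713 N
F_5 = 3.411608 N
F_6 = -12.179792 N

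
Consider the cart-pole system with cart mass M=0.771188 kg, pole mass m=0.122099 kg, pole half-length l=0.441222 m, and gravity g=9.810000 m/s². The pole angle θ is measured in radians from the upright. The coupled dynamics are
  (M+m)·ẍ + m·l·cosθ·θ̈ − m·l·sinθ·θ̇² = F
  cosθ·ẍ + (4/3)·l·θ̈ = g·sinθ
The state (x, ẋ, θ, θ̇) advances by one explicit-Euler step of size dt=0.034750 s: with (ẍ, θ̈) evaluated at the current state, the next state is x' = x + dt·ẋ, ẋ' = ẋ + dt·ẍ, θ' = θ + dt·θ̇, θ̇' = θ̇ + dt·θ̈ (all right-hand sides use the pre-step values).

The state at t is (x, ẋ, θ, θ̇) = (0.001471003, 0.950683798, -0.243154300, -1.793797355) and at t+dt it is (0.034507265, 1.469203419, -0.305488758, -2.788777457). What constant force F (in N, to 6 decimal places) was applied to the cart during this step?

F = 11.873716 N

ẍ = (ẋ'−ẋ)/dt = (1.469203419−0.950683798)/0.034750 = 14.921428
θ̈ = (θ̇'−θ̇)/dt = (-2.788777457−-1.793797355)/0.034750 = -28.632521
sinθ=-0.240765, cosθ=0.970583
F = (M+m)·ẍ + m·l·cosθ·θ̈ − m·l·sinθ·θ̇² = 13.329118 + -1.497138 − -0.041736 = 11.873716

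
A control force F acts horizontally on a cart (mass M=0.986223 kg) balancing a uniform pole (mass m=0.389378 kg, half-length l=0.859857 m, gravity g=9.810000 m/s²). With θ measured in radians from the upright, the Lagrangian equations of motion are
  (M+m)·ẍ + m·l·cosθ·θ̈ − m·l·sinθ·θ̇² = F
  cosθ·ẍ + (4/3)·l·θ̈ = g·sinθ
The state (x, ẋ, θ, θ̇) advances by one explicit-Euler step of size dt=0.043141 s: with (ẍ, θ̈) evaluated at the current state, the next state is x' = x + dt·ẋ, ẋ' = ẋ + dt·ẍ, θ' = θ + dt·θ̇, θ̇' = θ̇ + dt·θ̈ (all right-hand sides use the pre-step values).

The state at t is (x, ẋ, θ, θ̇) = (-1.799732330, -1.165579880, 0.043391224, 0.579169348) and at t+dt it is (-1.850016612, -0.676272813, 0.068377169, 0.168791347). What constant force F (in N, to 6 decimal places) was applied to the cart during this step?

F = 12.415383 N

ẍ = (ẋ'−ẋ)/dt = (-0.676272813−-1.165579880)/0.043141 = 11.342043
θ̈ = (θ̇'−θ̇)/dt = (0.168791347−0.579169348)/0.043141 = -9.512482
sinθ=0.043378, cosθ=0.999059
F = (M+m)·ẍ + m·l·cosθ·θ̈ − m·l·sinθ·θ̇² = 15.602125 + -3.181871 − 0.004872 = 12.415383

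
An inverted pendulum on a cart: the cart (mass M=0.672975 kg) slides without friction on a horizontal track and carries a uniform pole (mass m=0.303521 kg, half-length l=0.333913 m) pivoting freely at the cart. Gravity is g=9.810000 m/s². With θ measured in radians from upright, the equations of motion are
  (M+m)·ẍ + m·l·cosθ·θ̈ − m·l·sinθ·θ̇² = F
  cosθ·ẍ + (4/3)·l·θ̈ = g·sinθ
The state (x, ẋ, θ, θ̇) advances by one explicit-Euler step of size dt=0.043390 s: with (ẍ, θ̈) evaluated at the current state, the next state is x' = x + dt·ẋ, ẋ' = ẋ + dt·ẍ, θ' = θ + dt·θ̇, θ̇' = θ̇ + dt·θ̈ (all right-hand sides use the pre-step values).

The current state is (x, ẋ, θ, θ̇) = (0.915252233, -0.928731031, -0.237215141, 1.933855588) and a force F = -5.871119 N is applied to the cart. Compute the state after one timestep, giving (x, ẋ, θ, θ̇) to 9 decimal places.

sinθ=-0.234996669, cosθ=0.971996176
temp = (F + m·l·θ̇²·sinθ)/(M+m) = (-5.871119 + -0.089070083)/0.976496 = -6.103649255
θ̈ = (g·sinθ − cosθ·temp)/(l·(4/3 − m·cos²θ/(M+m))) = 10.448807223
ẍ = temp − m·l·θ̈·cosθ/(M+m) = -7.157751835
Euler: x'=0.915252233+0.043390·-0.928731031=0.874954594, ẋ'=-0.928731031+0.043390·-7.157751835=-1.239305883
       θ'=-0.237215141+0.043390·1.933855588=-0.153305147, θ̇'=1.933855588+0.043390·10.448807223=2.387229333

(0.874954594, -1.239305883, -0.153305147, 2.387229333)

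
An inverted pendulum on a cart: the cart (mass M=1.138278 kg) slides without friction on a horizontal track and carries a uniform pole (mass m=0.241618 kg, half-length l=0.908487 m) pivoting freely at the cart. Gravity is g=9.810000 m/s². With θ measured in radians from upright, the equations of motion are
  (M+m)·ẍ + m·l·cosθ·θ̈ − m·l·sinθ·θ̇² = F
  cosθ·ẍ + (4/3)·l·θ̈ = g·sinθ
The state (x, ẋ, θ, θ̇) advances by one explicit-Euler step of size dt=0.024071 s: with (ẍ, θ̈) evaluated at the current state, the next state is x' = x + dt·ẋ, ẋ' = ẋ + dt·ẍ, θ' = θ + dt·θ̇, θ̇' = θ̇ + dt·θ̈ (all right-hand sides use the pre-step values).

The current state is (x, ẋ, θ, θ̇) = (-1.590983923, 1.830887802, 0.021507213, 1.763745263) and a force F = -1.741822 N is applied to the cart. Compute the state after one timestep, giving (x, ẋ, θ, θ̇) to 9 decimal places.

(-1.546912623, 1.795439732, 0.063962325, 1.797194931)

sinθ=0.021505555, cosθ=0.999768729
temp = (F + m·l·θ̇²·sinθ)/(M+m) = (-1.741822 + 0.014684879)/1.379896 = -1.251642965
θ̈ = (g·sinθ − cosθ·temp)/(l·(4/3 − m·cos²θ/(M+m))) = 1.389625200
ẍ = temp − m·l·θ̈·cosθ/(M+m) = -1.472646325
Euler: x'=-1.590983923+0.024071·1.830887802=-1.546912623, ẋ'=1.830887802+0.024071·-1.472646325=1.795439732
       θ'=0.021507213+0.024071·1.763745263=0.063962325, θ̇'=1.763745263+0.024071·1.389625200=1.797194931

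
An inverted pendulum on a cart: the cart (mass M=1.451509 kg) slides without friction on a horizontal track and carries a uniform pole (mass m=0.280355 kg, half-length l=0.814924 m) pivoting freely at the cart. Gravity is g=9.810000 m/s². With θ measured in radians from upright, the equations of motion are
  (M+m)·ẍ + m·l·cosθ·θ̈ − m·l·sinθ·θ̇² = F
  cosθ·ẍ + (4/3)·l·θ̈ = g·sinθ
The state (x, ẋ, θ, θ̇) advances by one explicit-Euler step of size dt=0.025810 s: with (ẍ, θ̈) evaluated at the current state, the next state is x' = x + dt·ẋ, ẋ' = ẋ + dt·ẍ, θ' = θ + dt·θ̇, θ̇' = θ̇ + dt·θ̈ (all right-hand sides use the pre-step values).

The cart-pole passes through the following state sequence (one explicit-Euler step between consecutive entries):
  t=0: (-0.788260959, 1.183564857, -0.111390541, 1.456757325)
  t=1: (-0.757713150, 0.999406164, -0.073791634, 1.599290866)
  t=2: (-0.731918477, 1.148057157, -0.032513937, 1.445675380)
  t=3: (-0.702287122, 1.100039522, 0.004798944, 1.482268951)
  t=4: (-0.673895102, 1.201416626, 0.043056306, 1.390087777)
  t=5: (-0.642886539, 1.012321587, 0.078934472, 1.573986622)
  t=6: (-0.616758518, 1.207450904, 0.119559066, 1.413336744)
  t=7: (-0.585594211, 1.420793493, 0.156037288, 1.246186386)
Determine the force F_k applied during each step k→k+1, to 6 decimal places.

F_0 = -11.049370 N
F_1 = 8.661547 N
F_2 = -2.882733 N
F_3 = 5.984075 N
F_4 = -11.081026 N
F_5 = 11.631012 N
F_6 = 12.791923 N

step 0→1:
  ẍ = (ẋ'−ẋ)/dt = (0.999406164−1.183564857)/0.025810 = -7.135168
  θ̈ = (θ̇'−θ̇)/dt = (1.599290866−1.456757325)/0.025810 = 5.522415
  sinθ=-0.111160, cosθ=0.993802
  F = (M+m)·ẍ + m·l·cosθ·θ̈ − m·l·sinθ·θ̇² = -12.357141 + 1.253876 − -0.053895 = -11.049370
step 1→2:
  ẍ = (ẋ'−ẋ)/dt = (1.148057157−0.999406164)/0.025810 = 5.759434
  θ̈ = (θ̇'−θ̇)/dt = (1.445675380−1.599290866)/0.025810 = -5.951782
  sinθ=-0.073725, cosθ=0.997279
  F = (M+m)·ẍ + m·l·cosθ·θ̈ − m·l·sinθ·θ̇² = 9.974557 + -1.356091 − -0.043082 = 8.661547
step 2→3:
  ẍ = (ẋ'−ẋ)/dt = (1.100039522−1.148057157)/0.025810 = -1.860428
  θ̈ = (θ̇'−θ̇)/dt = (1.482268951−1.445675380)/0.025810 = 1.417806
  sinθ=-0.032508, cosθ=0.999471
  F = (M+m)·ẍ + m·l·cosθ·θ̈ − m·l·sinθ·θ̇² = -3.222008 + 0.323752 − -0.015522 = -2.882733
step 3→4:
  ẍ = (ẋ'−ẋ)/dt = (1.201416626−1.100039522)/0.025810 = 3.927823
  θ̈ = (θ̇'−θ̇)/dt = (1.390087777−1.482268951)/0.025810 = -3.571529
  sinθ=0.004799, cosθ=0.999988
  F = (M+m)·ẍ + m·l·cosθ·θ̈ − m·l·sinθ·θ̇² = 6.802455 + -0.815971 − 0.002409 = 5.984075
step 4→5:
  ẍ = (ẋ'−ẋ)/dt = (1.012321587−1.201416626)/0.025810 = -7.326425
  θ̈ = (θ̇'−θ̇)/dt = (1.573986622−1.390087777)/0.025810 = 7.125101
  sinθ=0.043043, cosθ=0.999073
  F = (M+m)·ẍ + m·l·cosθ·θ̈ − m·l·sinθ·θ̇² = -12.688372 + 1.626349 − 0.019003 = -11.081026
step 5→6:
  ẍ = (ẋ'−ẋ)/dt = (1.207450904−1.012321587)/0.025810 = 7.560221
  θ̈ = (θ̇'−θ̇)/dt = (1.413336744−1.573986622)/0.025810 = -6.224327
  sinθ=0.078853, cosθ=0.996886
  F = (M+m)·ẍ + m·l·cosθ·θ̈ − m·l·sinθ·θ̇² = 13.093275 + -1.417632 − 0.044632 = 11.631012
step 6→7:
  ẍ = (ẋ'−ẋ)/dt = (1.420793493−1.207450904)/0.025810 = 8.265889
  θ̈ = (θ̇'−θ̇)/dt = (1.246186386−1.413336744)/0.025810 = -6.476186
  sinθ=0.119274, cosθ=0.992861
  F = (M+m)·ẍ + m·l·cosθ·θ̈ − m·l·sinθ·θ̇² = 14.315395 + -1.469039 − 0.054433 = 12.791923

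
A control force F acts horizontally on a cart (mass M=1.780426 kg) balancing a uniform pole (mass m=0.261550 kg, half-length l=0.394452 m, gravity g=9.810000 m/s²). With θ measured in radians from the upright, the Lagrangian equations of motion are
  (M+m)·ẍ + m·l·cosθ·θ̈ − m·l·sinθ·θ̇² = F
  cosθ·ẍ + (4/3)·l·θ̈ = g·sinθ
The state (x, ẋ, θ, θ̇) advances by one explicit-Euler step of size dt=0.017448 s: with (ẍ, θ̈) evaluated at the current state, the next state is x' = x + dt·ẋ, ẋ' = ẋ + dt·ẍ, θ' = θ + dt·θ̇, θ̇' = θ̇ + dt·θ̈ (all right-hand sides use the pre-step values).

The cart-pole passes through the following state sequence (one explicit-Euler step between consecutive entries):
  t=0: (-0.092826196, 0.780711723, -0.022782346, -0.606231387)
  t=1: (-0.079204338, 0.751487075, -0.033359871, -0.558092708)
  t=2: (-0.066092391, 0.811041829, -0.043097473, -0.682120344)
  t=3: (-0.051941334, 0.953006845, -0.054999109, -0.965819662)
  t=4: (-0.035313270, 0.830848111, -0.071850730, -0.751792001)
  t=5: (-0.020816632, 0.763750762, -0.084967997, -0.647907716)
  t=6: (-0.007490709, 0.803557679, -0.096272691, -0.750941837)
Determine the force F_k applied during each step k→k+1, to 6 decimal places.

step 0→1:
  ẍ = (ẋ'−ẋ)/dt = (0.751487075−0.780711723)/0.017448 = -1.674957
  θ̈ = (θ̇'−θ̇)/dt = (-0.558092708−-0.606231387)/0.017448 = 2.758980
  sinθ=-0.022780, cosθ=0.999740
  F = (M+m)·ẍ + m·l·cosθ·θ̈ − m·l·sinθ·θ̇² = -3.420222 + 0.284567 − -0.000864 = -3.134791
step 1→2:
  ẍ = (ẋ'−ẋ)/dt = (0.811041829−0.751487075)/0.017448 = 3.413271
  θ̈ = (θ̇'−θ̇)/dt = (-0.682120344−-0.558092708)/0.017448 = -7.108416
  sinθ=-0.033354, cosθ=0.999444
  F = (M+m)·ẍ + m·l·cosθ·θ̈ − m·l·sinθ·θ̇² = 6.969818 + -0.732960 − -0.001072 = 6.237930
step 2→3:
  ẍ = (ẋ'−ẋ)/dt = (0.953006845−0.811041829)/0.017448 = 8.136464
  θ̈ = (θ̇'−θ̇)/dt = (-0.965819662−-0.682120344)/0.017448 = -16.259704
  sinθ=-0.043084, cosθ=0.999071
  F = (M+m)·ẍ + m·l·cosθ·θ̈ − m·l·sinθ·θ̇² = 16.614463 + -1.675938 − -0.002068 = 14.940593
step 3→4:
  ẍ = (ẋ'−ẋ)/dt = (0.830848111−0.953006845)/0.017448 = -7.001303
  θ̈ = (θ̇'−θ̇)/dt = (-0.751792001−-0.965819662)/0.017448 = 12.266601
  sinθ=-0.054971, cosθ=0.998488
  F = (M+m)·ẍ + m·l·cosθ·θ̈ − m·l·sinθ·θ̇² = -14.296493 + 1.263618 − -0.005290 = -13.027584
step 4→5:
  ẍ = (ẋ'−ẋ)/dt = (0.763750762−0.830848111)/0.017448 = -3.845561
  θ̈ = (θ̇'−θ̇)/dt = (-0.647907716−-0.751792001)/0.017448 = 5.953937
  sinθ=-0.071789, cosθ=0.997420
  F = (M+m)·ẍ + m·l·cosθ·θ̈ − m·l·sinθ·θ̇² = -7.852543 + 0.612676 − -0.004186 = -7.235681
step 5→6:
  ẍ = (ẋ'−ẋ)/dt = (0.803557679−0.763750762)/0.017448 = 2.281460
  θ̈ = (θ̇'−θ̇)/dt = (-0.750941837−-0.647907716)/0.017448 = -5.905211
  sinθ=-0.084866, cosθ=0.996392
  F = (M+m)·ẍ + m·l·cosθ·θ̈ − m·l·sinθ·θ̇² = 4.658687 + -0.607036 − -0.003675 = 4.055326

F_0 = -3.134791 N
F_1 = 6.237930 N
F_2 = 14.940593 N
F_3 = -13.027584 N
F_4 = -7.235681 N
F_5 = 4.055326 N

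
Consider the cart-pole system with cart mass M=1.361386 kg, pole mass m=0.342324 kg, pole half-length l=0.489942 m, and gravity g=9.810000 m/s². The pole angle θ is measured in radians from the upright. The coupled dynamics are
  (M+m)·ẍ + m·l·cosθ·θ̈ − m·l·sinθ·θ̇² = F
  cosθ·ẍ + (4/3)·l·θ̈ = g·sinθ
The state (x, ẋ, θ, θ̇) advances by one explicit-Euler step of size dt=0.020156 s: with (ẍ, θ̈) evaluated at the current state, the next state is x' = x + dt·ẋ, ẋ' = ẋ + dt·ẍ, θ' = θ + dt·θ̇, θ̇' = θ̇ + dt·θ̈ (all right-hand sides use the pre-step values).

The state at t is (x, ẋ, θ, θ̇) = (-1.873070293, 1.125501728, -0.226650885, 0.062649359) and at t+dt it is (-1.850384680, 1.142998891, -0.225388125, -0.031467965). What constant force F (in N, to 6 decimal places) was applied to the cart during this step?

F = 0.715992 N

ẍ = (ẋ'−ẋ)/dt = (1.142998891−1.125501728)/0.020156 = 0.868087
θ̈ = (θ̇'−θ̇)/dt = (-0.031467965−0.062649359)/0.020156 = -4.669445
sinθ=-0.224715, cosθ=0.974424
F = (M+m)·ẍ + m·l·cosθ·θ̈ − m·l·sinθ·θ̇² = 1.478969 + -0.763125 − -0.000148 = 0.715992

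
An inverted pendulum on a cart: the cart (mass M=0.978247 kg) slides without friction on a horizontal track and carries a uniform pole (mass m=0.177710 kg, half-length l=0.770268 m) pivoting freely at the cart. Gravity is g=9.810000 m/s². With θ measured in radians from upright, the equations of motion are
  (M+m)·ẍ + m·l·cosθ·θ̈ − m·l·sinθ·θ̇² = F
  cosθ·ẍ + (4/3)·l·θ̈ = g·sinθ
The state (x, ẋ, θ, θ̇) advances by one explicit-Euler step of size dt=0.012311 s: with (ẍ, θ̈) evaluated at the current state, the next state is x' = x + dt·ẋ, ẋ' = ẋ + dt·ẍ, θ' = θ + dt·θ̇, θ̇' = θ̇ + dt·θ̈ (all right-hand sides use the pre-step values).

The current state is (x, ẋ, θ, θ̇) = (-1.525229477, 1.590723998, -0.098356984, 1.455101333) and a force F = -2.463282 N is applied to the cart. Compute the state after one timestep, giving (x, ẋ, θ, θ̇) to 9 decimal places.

(-1.505646074, 1.562302161, -0.080443231, 1.471094096)

sinθ=-0.098198475, cosθ=0.995166850
temp = (F + m·l·θ̇²·sinθ)/(M+m) = (-2.463282 + -0.028460658)/1.155957 = -2.155566910
θ̈ = (g·sinθ − cosθ·temp)/(l·(4/3 − m·cos²θ/(M+m))) = 1.299062855
ẍ = temp − m·l·θ̈·cosθ/(M+m) = -2.308653838
Euler: x'=-1.525229477+0.012311·1.590723998=-1.505646074, ẋ'=1.590723998+0.012311·-2.308653838=1.562302161
       θ'=-0.098356984+0.012311·1.455101333=-0.080443231, θ̇'=1.455101333+0.012311·1.299062855=1.471094096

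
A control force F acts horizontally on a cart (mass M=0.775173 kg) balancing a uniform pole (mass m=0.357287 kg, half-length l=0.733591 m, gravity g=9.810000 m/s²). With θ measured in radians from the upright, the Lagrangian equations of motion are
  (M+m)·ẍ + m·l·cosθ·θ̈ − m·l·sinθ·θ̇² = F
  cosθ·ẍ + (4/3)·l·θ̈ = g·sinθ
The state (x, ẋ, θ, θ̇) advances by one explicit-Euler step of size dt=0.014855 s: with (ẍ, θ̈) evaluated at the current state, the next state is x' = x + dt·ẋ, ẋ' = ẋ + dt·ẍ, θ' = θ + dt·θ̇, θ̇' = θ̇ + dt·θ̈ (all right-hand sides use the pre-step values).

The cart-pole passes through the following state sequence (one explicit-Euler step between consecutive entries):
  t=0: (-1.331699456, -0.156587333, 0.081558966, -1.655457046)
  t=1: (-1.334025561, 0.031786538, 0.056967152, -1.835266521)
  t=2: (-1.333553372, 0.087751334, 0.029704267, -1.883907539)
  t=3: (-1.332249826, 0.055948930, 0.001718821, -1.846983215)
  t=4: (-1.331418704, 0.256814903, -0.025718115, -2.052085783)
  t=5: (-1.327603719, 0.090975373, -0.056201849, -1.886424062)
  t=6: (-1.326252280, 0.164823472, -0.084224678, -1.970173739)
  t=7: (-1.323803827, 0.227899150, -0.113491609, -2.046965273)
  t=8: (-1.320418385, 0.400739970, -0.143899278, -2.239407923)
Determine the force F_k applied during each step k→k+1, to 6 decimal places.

step 0→1:
  ẍ = (ẋ'−ẋ)/dt = (0.031786538−-0.156587333)/0.014855 = 12.680839
  θ̈ = (θ̇'−θ̇)/dt = (-1.835266521−-1.655457046)/0.014855 = -12.104307
  sinθ=0.081469, cosθ=0.996676
  F = (M+m)·ẍ + m·l·cosθ·θ̈ − m·l·sinθ·θ̇² = 14.360543 + -3.162023 − 0.058519 = 11.140001
step 1→2:
  ẍ = (ẋ'−ẋ)/dt = (0.087751334−0.031786538)/0.014855 = 3.767405
  θ̈ = (θ̇'−θ̇)/dt = (-1.883907539−-1.835266521)/0.014855 = -3.274387
  sinθ=0.056936, cosθ=0.998378
  F = (M+m)·ẍ + m·l·cosθ·θ̈ − m·l·sinθ·θ̇² = 4.266435 + -0.856833 − 0.050264 = 3.359338
step 2→3:
  ẍ = (ẋ'−ẋ)/dt = (0.055948930−0.087751334)/0.014855 = -2.140855
  θ̈ = (θ̇'−θ̇)/dt = (-1.846983215−-1.883907539)/0.014855 = 2.485649
  sinθ=0.029700, cosθ=0.999559
  F = (M+m)·ẍ + m·l·cosθ·θ̈ − m·l·sinθ·θ̇² = -2.424433 + 0.651208 − 0.027628 = -1.800853
step 3→4:
  ẍ = (ẋ'−ẋ)/dt = (0.256814903−0.055948930)/0.014855 = 13.521775
  θ̈ = (θ̇'−θ̇)/dt = (-2.052085783−-1.846983215)/0.014855 = -13.806972
  sinθ=0.001719, cosθ=0.999999
  F = (M+m)·ẍ + m·l·cosθ·θ̈ − m·l·sinθ·θ̇² = 15.312870 + -3.618837 − 0.001537 = 11.692496
step 4→5:
  ẍ = (ẋ'−ẋ)/dt = (0.090975373−0.256814903)/0.014855 = -11.163886
  θ̈ = (θ̇'−θ̇)/dt = (-1.886424062−-2.052085783)/0.014855 = 11.151917
  sinθ=-0.025715, cosθ=0.999669
  F = (M+m)·ẍ + m·l·cosθ·θ̈ − m·l·sinθ·θ̇² = -12.642655 + 2.921979 − -0.028383 = -9.692293
step 5→6:
  ẍ = (ẋ'−ẋ)/dt = (0.164823472−0.090975373)/0.014855 = 4.971262
  θ̈ = (θ̇'−θ̇)/dt = (-1.970173739−-1.886424062)/0.014855 = -5.637811
  sinθ=-0.056172, cosθ=0.998421
  F = (M+m)·ẍ + m·l·cosθ·θ̈ − m·l·sinθ·θ̇² = 5.629755 + -1.475351 − -0.052393 = 4.206797
step 6→7:
  ẍ = (ẋ'−ẋ)/dt = (0.227899150−0.164823472)/0.014855 = 4.246091
  θ̈ = (θ̇'−θ̇)/dt = (-2.046965273−-1.970173739)/0.014855 = -5.169407
  sinθ=-0.084125, cosθ=0.996455
  F = (M+m)·ẍ + m·l·cosθ·θ̈ − m·l·sinθ·θ̇² = 4.808528 + -1.350112 − -0.085587 = 3.544003
step 7→8:
  ẍ = (ẋ'−ẋ)/dt = (0.400739970−0.227899150)/0.014855 = 11.635195
  θ̈ = (θ̇'−θ̇)/dt = (-2.239407923−-2.046965273)/0.014855 = -12.954739
  sinθ=-0.113248, cosθ=0.993567
  F = (M+m)·ẍ + m·l·cosθ·θ̈ − m·l·sinθ·θ̇² = 13.176393 + -3.373626 − -0.124372 = 9.927139

F_0 = 11.140001 N
F_1 = 3.359338 N
F_2 = -1.800853 N
F_3 = 11.692496 N
F_4 = -9.692293 N
F_5 = 4.206797 N
F_6 = 3.544003 N
F_7 = 9.927139 N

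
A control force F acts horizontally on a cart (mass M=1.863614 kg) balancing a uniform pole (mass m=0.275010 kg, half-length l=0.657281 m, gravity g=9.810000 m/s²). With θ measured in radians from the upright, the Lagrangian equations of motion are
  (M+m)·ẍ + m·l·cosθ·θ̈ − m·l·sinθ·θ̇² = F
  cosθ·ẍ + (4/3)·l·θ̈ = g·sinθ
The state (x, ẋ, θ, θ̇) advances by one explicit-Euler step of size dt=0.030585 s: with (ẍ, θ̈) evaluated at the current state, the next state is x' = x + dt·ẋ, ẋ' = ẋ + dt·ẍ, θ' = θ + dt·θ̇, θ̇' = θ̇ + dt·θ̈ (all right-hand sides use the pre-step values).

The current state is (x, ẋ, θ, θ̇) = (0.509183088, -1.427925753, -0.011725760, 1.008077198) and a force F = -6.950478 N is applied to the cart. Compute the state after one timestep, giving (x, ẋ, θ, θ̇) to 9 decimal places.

(0.465509979, -1.537593122, 0.019106281, 1.129191752)

sinθ=-0.011725491, cosθ=0.999931254
temp = (F + m·l·θ̇²·sinθ)/(M+m) = (-6.950478 + -0.002153864)/2.138624 = -3.250983746
θ̈ = (g·sinθ − cosθ·temp)/(l·(4/3 − m·cos²θ/(M+m))) = 3.959933112
ẍ = temp − m·l·θ̈·cosθ/(M+m) = -3.585658630
Euler: x'=0.509183088+0.030585·-1.427925753=0.465509979, ẋ'=-1.427925753+0.030585·-3.585658630=-1.537593122
       θ'=-0.011725760+0.030585·1.008077198=0.019106281, θ̇'=1.008077198+0.030585·3.959933112=1.129191752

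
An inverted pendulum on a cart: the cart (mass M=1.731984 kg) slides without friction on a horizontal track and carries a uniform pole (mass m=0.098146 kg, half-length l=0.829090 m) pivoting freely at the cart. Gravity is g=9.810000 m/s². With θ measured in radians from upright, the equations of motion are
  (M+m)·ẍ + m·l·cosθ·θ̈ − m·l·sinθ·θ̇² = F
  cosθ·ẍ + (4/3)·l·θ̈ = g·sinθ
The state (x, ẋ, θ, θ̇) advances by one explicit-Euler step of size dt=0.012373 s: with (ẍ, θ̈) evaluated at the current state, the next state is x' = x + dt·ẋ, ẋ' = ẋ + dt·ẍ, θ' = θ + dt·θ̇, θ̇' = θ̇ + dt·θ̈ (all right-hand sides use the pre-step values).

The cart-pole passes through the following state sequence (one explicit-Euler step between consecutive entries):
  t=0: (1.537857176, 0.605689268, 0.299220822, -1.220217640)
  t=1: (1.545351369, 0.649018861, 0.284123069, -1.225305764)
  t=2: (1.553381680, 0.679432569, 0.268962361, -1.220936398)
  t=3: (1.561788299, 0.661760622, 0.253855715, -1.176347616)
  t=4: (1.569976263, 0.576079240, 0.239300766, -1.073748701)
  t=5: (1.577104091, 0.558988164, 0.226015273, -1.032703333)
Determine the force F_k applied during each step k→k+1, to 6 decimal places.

F_0 = 6.341329 N
F_1 = 4.491926 N
F_2 = -2.363449 N
F_3 = -12.048562 N
F_4 = -2.287987 N

step 0→1:
  ẍ = (ẋ'−ẋ)/dt = (0.649018861−0.605689268)/0.012373 = 3.501947
  θ̈ = (θ̇'−θ̇)/dt = (-1.225305764−-1.220217640)/0.012373 = -0.411228
  sinθ=0.294776, cosθ=0.955566
  F = (M+m)·ẍ + m·l·cosθ·θ̈ − m·l·sinθ·θ̇² = 6.409019 + -0.031976 − 0.035714 = 6.341329
step 1→2:
  ẍ = (ẋ'−ẋ)/dt = (0.679432569−0.649018861)/0.012373 = 2.458071
  θ̈ = (θ̇'−θ̇)/dt = (-1.220936398−-1.225305764)/0.012373 = 0.353137
  sinθ=0.280316, cosθ=0.959908
  F = (M+m)·ẍ + m·l·cosθ·θ̈ − m·l·sinθ·θ̇² = 4.498589 + 0.027583 − 0.034246 = 4.491926
step 2→3:
  ẍ = (ẋ'−ẋ)/dt = (0.661760622−0.679432569)/0.012373 = -1.428267
  θ̈ = (θ̇'−θ̇)/dt = (-1.176347616−-1.220936398)/0.012373 = 3.603716
  sinθ=0.265731, cosθ=0.964047
  F = (M+m)·ẍ + m·l·cosθ·θ̈ − m·l·sinθ·θ̇² = -2.613914 + 0.282698 − 0.032233 = -2.363449
step 3→4:
  ẍ = (ẋ'−ẋ)/dt = (0.576079240−0.661760622)/0.012373 = -6.924867
  θ̈ = (θ̇'−θ̇)/dt = (-1.073748701−-1.176347616)/0.012373 = 8.292162
  sinθ=0.251138, cosθ=0.967951
  F = (M+m)·ẍ + m·l·cosθ·θ̈ − m·l·sinθ·θ̇² = -12.673407 + 0.653124 − 0.028279 = -12.048562
step 4→5:
  ẍ = (ẋ'−ẋ)/dt = (0.558988164−0.576079240)/0.012373 = -1.381320
  θ̈ = (θ̇'−θ̇)/dt = (-1.032703333−-1.073748701)/0.012373 = 3.317334
  sinθ=0.237023, cosθ=0.971504
  F = (M+m)·ẍ + m·l·cosθ·θ̈ − m·l·sinθ·θ̇² = -2.527996 + 0.262245 − 0.022237 = -2.287987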